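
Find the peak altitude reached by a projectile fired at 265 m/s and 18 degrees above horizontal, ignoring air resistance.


H = (v0*sin(theta))^2 / (2g) = (265*sin(18°))^2 / (2*9.81) = 341.8 m

341.8 m


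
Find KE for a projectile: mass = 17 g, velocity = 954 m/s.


E = 0.5*m*v^2 = 0.5*0.017*954^2 = 7736 J

7736 J


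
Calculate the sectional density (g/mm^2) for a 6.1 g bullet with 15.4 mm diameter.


SD = m/d^2 = 6.1/15.4^2 = 0.02572 g/mm^2

0.02572 g/mm^2


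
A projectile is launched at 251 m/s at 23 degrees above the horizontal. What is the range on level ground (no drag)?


R = v0^2 * sin(2*theta) / g = 251^2 * sin(2*23°) / 9.81 = 4620 m

4620 m


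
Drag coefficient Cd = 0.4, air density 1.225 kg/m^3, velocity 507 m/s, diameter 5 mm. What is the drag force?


A = pi*(d/2)^2 = pi*(5/2000)^2 = 1.96350e-05 m^2
Fd = 0.5*Cd*rho*A*v^2 = 0.5*0.4*1.225*1.96350e-05*507^2 = 1.237 N

1.237 N


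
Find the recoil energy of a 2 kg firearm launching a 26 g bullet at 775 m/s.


v_r = m_p*v_p/m_gun = 0.026*775/2 = 10.075 m/s, E_r = 0.5*m_gun*v_r^2 = 0.5*2*10.075^2 = 101.5 J

101.5 J


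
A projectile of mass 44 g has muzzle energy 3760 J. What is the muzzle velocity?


v = sqrt(2*E/m) = sqrt(2*3760/0.044) = 413.4 m/s

413.4 m/s


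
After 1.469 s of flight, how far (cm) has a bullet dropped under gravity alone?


drop = 0.5*g*t^2 = 0.5*9.81*1.469^2 = 10.5848 m ≈ 1058 cm

1058 cm


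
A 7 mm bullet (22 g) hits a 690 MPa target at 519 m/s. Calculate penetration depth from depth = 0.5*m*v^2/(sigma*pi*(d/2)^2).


A = pi*(d/2)^2 = pi*(7/2)^2 = 38.4845 mm^2
E = 0.5*m*v^2 = 0.5*0.022*519^2 = 2962.97 J
depth = E/(sigma*A) = 2962.97 J / (690 MPa * 38.4845 mm^2) = 2962.97/(690 * 38.4845) m = 0.111582 m ≈ 111.6 mm

111.6 mm


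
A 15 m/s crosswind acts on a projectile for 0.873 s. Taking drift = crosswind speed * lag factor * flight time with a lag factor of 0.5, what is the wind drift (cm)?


drift = v_wind * lag * t = 15 * 0.5 * 0.873 = 6.5475 m ≈ 654.8 cm

654.8 cm


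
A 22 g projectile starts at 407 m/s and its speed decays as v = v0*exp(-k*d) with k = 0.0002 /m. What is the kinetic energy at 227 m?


v = v0*exp(-k*d) = 407*exp(-0.0002*227) = 388.935 m/s
E = 0.5*m*v^2 = 0.5*0.022*388.935^2 = 1664 J

1664 J


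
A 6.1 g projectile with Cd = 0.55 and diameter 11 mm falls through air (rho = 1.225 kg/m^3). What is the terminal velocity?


A = pi*(d/2)^2 = pi*(11/2000)^2 = 9.50332e-05 m^2
vt = sqrt(2mg/(Cd*rho*A)) = sqrt(2*0.0061*9.81/(0.55 * 1.225 * 9.50332e-05)) = 43.23 m/s

43.23 m/s


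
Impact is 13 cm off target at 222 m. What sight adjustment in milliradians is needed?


1 mrad subtends 1 cm per 10 m of range, so adj = error_cm / (dist_m / 10) = 13 / (222/10) = 0.5856 mrad

0.5856 mrad


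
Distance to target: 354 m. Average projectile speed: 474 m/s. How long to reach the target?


t = d/v = 354/474 = 0.7468 s

0.7468 s


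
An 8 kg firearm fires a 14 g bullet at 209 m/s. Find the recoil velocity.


v_recoil = m_p * v_p / m_gun = 0.014 * 209 / 8 = 0.3658 m/s

0.3658 m/s


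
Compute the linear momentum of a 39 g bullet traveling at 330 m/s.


p = m*v = 0.039*330 = 12.87 kg·m/s

12.87 kg·m/s


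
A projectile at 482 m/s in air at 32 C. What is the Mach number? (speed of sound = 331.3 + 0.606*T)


a = 331.3 + 0.606*(32) = 350.692 m/s
M = v/a = 482/350.692 = 1.374

1.374


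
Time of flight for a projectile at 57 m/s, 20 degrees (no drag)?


T = 2*v0*sin(theta)/g = 2*57*sin(20°)/9.81 = 3.975 s

3.975 s


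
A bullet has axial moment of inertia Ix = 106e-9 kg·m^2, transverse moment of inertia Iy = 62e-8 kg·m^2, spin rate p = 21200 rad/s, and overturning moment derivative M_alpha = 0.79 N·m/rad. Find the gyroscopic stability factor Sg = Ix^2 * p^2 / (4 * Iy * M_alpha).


Sg = Ix^2 * p^2 / (4 * Iy * M_alpha) = (106e-9)^2 * 21200^2 / (4 * 62e-8 * 0.79) = 2.578

2.578


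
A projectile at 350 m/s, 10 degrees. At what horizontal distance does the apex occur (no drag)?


R = v0^2*sin(2*theta)/g = 350^2*sin(2*10°)/9.81 = 4270.89 m
apex_dist = R/2 = 4270.89/2 = 2135 m

2135 m


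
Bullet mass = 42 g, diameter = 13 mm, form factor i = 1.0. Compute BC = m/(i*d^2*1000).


BC = m/(i*d^2*1000) = 42/(1.0 * 13^2 * 1000) = 0.0002485

0.0002485


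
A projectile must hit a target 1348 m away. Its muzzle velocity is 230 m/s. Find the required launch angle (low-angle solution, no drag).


sin(2*theta) = R*g/v0^2 = 1348*9.81/230^2 = 0.249979, theta = arcsin(0.249979)/2 = 7.238°

7.238 degrees


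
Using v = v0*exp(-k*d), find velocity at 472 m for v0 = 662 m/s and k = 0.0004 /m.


v = v0*exp(-k*d) = 662*exp(-0.0004*472) = 548.1 m/s

548.1 m/s


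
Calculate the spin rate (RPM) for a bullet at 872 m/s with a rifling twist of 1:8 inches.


twist_m = 8*0.0254 = 0.2032 m
spin = v/twist = 872/0.2032 = 4291.339 rev/s
RPM = spin*60 = 4291.339*60 ≈ 257480 RPM

257480 RPM


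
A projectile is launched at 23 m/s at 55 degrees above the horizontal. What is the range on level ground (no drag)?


R = v0^2 * sin(2*theta) / g = 23^2 * sin(2*55°) / 9.81 = 50.67 m

50.67 m


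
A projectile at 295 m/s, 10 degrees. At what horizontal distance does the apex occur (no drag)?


R = v0^2*sin(2*theta)/g = 295^2*sin(2*10°)/9.81 = 3034.08 m
apex_dist = R/2 = 3034.08/2 = 1517 m

1517 m


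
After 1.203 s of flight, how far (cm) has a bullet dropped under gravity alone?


drop = 0.5*g*t^2 = 0.5*9.81*1.203^2 = 7.09856 m ≈ 709.9 cm

709.9 cm


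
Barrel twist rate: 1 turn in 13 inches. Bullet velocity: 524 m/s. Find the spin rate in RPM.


twist_m = 13*0.0254 = 0.3302 m
spin = v/twist = 524/0.3302 = 1586.917 rev/s
RPM = spin*60 = 1586.917*60 ≈ 95215 RPM

95215 RPM


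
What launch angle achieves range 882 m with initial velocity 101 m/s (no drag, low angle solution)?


sin(2*theta) = R*g/v0^2 = 882*9.81/101^2 = 0.848193, theta = arcsin(0.848193)/2 = 29.01°

29.01 degrees


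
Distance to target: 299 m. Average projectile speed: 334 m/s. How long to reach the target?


t = d/v = 299/334 = 0.8952 s

0.8952 s


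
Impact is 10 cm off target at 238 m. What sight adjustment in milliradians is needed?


1 mrad subtends 1 cm per 10 m of range, so adj = error_cm / (dist_m / 10) = 10 / (238/10) = 0.4202 mrad

0.4202 mrad


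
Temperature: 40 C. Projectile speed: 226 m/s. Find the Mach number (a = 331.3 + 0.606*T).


a = 331.3 + 0.606*(40) = 355.54 m/s
M = v/a = 226/355.54 = 0.6357

0.6357


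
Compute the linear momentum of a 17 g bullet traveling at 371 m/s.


p = m*v = 0.017*371 = 6.307 kg·m/s

6.307 kg·m/s


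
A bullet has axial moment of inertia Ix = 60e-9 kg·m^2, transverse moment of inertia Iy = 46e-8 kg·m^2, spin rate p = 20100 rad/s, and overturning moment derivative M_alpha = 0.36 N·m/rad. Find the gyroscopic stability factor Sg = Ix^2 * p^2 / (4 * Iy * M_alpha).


Sg = Ix^2 * p^2 / (4 * Iy * M_alpha) = (60e-9)^2 * 20100^2 / (4 * 46e-8 * 0.36) = 2.196

2.196


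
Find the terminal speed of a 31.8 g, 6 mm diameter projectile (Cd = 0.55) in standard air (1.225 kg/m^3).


A = pi*(d/2)^2 = pi*(6/2000)^2 = 2.82743e-05 m^2
vt = sqrt(2mg/(Cd*rho*A)) = sqrt(2*0.0318*9.81/(0.55 * 1.225 * 2.82743e-05)) = 181 m/s

181 m/s


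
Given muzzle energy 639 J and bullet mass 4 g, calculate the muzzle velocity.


v = sqrt(2*E/m) = sqrt(2*639/0.004) = 565.2 m/s

565.2 m/s


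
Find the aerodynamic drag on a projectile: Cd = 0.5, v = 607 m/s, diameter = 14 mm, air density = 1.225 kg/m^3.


A = pi*(d/2)^2 = pi*(14/2000)^2 = 1.53938e-04 m^2
Fd = 0.5*Cd*rho*A*v^2 = 0.5*0.5*1.225*1.53938e-04*607^2 = 17.37 N

17.37 N


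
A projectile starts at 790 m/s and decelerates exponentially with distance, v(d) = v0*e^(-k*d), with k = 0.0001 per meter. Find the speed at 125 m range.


v = v0*exp(-k*d) = 790*exp(-0.0001*125) = 780.2 m/s

780.2 m/s


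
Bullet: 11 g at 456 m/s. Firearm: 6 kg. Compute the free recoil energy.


v_r = m_p*v_p/m_gun = 0.011*456/6 = 0.836 m/s, E_r = 0.5*m_gun*v_r^2 = 0.5*6*0.836^2 = 2.097 J

2.097 J


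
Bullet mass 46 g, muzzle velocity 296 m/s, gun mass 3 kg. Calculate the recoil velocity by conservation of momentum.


v_recoil = m_p * v_p / m_gun = 0.046 * 296 / 3 = 4.539 m/s

4.539 m/s


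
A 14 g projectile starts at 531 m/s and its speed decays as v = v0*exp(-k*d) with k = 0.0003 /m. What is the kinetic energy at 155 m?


v = v0*exp(-k*d) = 531*exp(-0.0003*155) = 506.874 m/s
E = 0.5*m*v^2 = 0.5*0.014*506.874^2 = 1798 J

1798 J


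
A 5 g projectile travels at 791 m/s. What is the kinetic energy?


E = 0.5*m*v^2 = 0.5*0.005*791^2 = 1564 J

1564 J


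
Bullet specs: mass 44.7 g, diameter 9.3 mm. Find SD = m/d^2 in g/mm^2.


SD = m/d^2 = 44.7/9.3^2 = 0.5168 g/mm^2

0.5168 g/mm^2


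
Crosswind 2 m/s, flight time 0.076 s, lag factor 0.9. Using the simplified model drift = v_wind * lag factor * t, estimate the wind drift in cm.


drift = v_wind * lag * t = 2 * 0.9 * 0.076 = 0.1368 m ≈ 13.68 cm

13.68 cm


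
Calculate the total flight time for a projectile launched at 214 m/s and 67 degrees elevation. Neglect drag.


T = 2*v0*sin(theta)/g = 2*214*sin(67°)/9.81 = 40.16 s

40.16 s


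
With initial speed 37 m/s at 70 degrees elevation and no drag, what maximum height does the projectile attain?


H = (v0*sin(theta))^2 / (2g) = (37*sin(70°))^2 / (2*9.81) = 61.61 m

61.61 m


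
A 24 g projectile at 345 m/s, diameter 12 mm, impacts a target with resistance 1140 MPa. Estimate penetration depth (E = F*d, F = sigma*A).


A = pi*(d/2)^2 = pi*(12/2)^2 = 113.097 mm^2
E = 0.5*m*v^2 = 0.5*0.024*345^2 = 1428.3 J
depth = E/(sigma*A) = 1428.3 J / (1140 MPa * 113.097 mm^2) = 1428.3/(1140 * 113.097) m = 0.011078 m ≈ 11.08 mm

11.08 mm


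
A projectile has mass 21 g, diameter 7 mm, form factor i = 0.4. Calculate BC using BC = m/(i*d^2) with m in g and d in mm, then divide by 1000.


BC = m/(i*d^2*1000) = 21/(0.4 * 7^2 * 1000) = 0.001071

0.001071


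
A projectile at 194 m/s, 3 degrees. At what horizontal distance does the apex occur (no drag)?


R = v0^2*sin(2*theta)/g = 194^2*sin(2*3°)/9.81 = 401.023 m
apex_dist = R/2 = 401.023/2 = 200.5 m

200.5 m


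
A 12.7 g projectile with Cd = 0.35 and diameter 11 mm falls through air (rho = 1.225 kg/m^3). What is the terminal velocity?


A = pi*(d/2)^2 = pi*(11/2000)^2 = 9.50332e-05 m^2
vt = sqrt(2mg/(Cd*rho*A)) = sqrt(2*0.0127*9.81/(0.35 * 1.225 * 9.50332e-05)) = 78.2 m/s

78.2 m/s


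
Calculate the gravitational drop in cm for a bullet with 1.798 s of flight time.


drop = 0.5*g*t^2 = 0.5*9.81*1.798^2 = 15.8569 m ≈ 1586 cm

1586 cm


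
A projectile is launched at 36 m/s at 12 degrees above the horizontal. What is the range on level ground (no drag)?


R = v0^2 * sin(2*theta) / g = 36^2 * sin(2*12°) / 9.81 = 53.73 m

53.73 m


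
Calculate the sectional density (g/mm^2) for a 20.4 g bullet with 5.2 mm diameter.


SD = m/d^2 = 20.4/5.2^2 = 0.7544 g/mm^2

0.7544 g/mm^2


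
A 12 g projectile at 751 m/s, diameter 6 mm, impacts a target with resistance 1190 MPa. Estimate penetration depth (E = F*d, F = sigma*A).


A = pi*(d/2)^2 = pi*(6/2)^2 = 28.2743 mm^2
E = 0.5*m*v^2 = 0.5*0.012*751^2 = 3384.01 J
depth = E/(sigma*A) = 3384.01 J / (1190 MPa * 28.2743 mm^2) = 3384.01/(1190 * 28.2743) m = 0.100575 m ≈ 100.6 mm

100.6 mm


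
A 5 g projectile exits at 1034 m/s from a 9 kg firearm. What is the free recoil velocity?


v_recoil = m_p * v_p / m_gun = 0.005 * 1034 / 9 = 0.5744 m/s

0.5744 m/s


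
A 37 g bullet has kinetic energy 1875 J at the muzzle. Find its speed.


v = sqrt(2*E/m) = sqrt(2*1875/0.037) = 318.4 m/s

318.4 m/s


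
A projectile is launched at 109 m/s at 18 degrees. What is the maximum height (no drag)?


H = (v0*sin(theta))^2 / (2g) = (109*sin(18°))^2 / (2*9.81) = 57.83 m

57.83 m


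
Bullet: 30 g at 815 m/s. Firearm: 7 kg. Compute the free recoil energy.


v_r = m_p*v_p/m_gun = 0.03*815/7 = 3.49286 m/s, E_r = 0.5*m_gun*v_r^2 = 0.5*7*3.49286^2 = 42.7 J

42.7 J


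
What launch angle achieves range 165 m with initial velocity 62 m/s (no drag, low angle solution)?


sin(2*theta) = R*g/v0^2 = 165*9.81/62^2 = 0.421085, theta = arcsin(0.421085)/2 = 12.45°

12.45 degrees


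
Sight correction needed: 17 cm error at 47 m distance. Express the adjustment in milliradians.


1 mrad subtends 1 cm per 10 m of range, so adj = error_cm / (dist_m / 10) = 17 / (47/10) = 3.617 mrad

3.617 mrad


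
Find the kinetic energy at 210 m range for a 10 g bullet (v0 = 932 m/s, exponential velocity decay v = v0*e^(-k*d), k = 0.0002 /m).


v = v0*exp(-k*d) = 932*exp(-0.0002*210) = 893.667 m/s
E = 0.5*m*v^2 = 0.5*0.01*893.667^2 = 3993 J

3993 J


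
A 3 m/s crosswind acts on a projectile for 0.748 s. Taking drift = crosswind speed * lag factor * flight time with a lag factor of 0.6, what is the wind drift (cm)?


drift = v_wind * lag * t = 3 * 0.6 * 0.748 = 1.3464 m ≈ 134.6 cm

134.6 cm


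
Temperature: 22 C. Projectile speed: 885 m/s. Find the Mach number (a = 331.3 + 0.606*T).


a = 331.3 + 0.606*(22) = 344.632 m/s
M = v/a = 885/344.632 = 2.568

2.568


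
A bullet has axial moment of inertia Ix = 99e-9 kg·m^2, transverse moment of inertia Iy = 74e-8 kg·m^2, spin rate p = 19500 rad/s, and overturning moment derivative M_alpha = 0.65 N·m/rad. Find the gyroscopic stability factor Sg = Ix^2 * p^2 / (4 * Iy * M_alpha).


Sg = Ix^2 * p^2 / (4 * Iy * M_alpha) = (99e-9)^2 * 19500^2 / (4 * 74e-8 * 0.65) = 1.937

1.937


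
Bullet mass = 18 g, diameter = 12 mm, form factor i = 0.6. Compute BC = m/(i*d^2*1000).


BC = m/(i*d^2*1000) = 18/(0.6 * 12^2 * 1000) = 0.0002083

0.0002083


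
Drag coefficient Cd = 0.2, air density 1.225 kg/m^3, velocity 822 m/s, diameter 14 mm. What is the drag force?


A = pi*(d/2)^2 = pi*(14/2000)^2 = 1.53938e-04 m^2
Fd = 0.5*Cd*rho*A*v^2 = 0.5*0.2*1.225*1.53938e-04*822^2 = 12.74 N

12.74 N


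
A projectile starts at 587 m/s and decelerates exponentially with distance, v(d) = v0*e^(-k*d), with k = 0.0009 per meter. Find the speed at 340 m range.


v = v0*exp(-k*d) = 587*exp(-0.0009*340) = 432.3 m/s

432.3 m/s


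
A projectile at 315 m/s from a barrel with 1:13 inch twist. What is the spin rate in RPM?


twist_m = 13*0.0254 = 0.3302 m
spin = v/twist = 315/0.3302 = 953.9673 rev/s
RPM = spin*60 = 953.9673*60 ≈ 57238 RPM

57238 RPM


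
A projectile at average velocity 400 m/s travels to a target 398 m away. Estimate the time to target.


t = d/v = 398/400 = 0.995 s

0.995 s


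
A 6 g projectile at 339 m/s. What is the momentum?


p = m*v = 0.006*339 = 2.034 kg·m/s

2.034 kg·m/s


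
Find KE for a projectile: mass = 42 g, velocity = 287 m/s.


E = 0.5*m*v^2 = 0.5*0.042*287^2 = 1730 J

1730 J


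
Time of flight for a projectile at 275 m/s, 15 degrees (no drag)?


T = 2*v0*sin(theta)/g = 2*275*sin(15°)/9.81 = 14.51 s

14.51 s


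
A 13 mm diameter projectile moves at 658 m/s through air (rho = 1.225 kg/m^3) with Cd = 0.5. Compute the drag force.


A = pi*(d/2)^2 = pi*(13/2000)^2 = 1.32732e-04 m^2
Fd = 0.5*Cd*rho*A*v^2 = 0.5*0.5*1.225*1.32732e-04*658^2 = 17.6 N

17.6 N


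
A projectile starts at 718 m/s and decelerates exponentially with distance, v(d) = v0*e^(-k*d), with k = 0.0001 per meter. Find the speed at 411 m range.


v = v0*exp(-k*d) = 718*exp(-0.0001*411) = 689.1 m/s

689.1 m/s


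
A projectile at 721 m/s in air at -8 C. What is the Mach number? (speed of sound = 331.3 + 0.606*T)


a = 331.3 + 0.606*(-8) = 326.452 m/s
M = v/a = 721/326.452 = 2.209

2.209


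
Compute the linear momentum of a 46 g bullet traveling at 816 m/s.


p = m*v = 0.046*816 = 37.54 kg·m/s

37.54 kg·m/s


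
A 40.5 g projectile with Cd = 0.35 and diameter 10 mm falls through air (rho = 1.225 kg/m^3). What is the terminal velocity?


A = pi*(d/2)^2 = pi*(10/2000)^2 = 7.85398e-05 m^2
vt = sqrt(2mg/(Cd*rho*A)) = sqrt(2*0.0405*9.81/(0.35 * 1.225 * 7.85398e-05)) = 153.6 m/s

153.6 m/s


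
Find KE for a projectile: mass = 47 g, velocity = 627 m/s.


E = 0.5*m*v^2 = 0.5*0.047*627^2 = 9239 J

9239 J


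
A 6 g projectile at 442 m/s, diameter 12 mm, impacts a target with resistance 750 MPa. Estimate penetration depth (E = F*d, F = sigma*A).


A = pi*(d/2)^2 = pi*(12/2)^2 = 113.097 mm^2
E = 0.5*m*v^2 = 0.5*0.006*442^2 = 586.092 J
depth = E/(sigma*A) = 586.092 J / (750 MPa * 113.097 mm^2) = 586.092/(750 * 113.097) m = 0.00690959 m ≈ 6.91 mm

6.91 mm


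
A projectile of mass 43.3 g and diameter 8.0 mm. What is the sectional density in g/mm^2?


SD = m/d^2 = 43.3/8.0^2 = 0.6766 g/mm^2

0.6766 g/mm^2


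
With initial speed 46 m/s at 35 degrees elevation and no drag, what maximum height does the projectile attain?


H = (v0*sin(theta))^2 / (2g) = (46*sin(35°))^2 / (2*9.81) = 35.48 m

35.48 m


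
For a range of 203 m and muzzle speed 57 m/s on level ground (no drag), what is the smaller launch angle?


sin(2*theta) = R*g/v0^2 = 203*9.81/57^2 = 0.612936, theta = arcsin(0.612936)/2 = 18.9°

18.9 degrees


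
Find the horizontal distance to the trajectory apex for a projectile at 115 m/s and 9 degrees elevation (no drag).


R = v0^2*sin(2*theta)/g = 115^2*sin(2*9°)/9.81 = 416.59 m
apex_dist = R/2 = 416.59/2 = 208.3 m

208.3 m


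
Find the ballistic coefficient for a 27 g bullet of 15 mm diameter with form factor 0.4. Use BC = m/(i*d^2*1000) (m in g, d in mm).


BC = m/(i*d^2*1000) = 27/(0.4 * 15^2 * 1000) = 0.0003

0.0003


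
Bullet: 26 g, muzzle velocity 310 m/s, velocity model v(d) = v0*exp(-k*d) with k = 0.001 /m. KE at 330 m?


v = v0*exp(-k*d) = 310*exp(-0.001*330) = 222.866 m/s
E = 0.5*m*v^2 = 0.5*0.026*222.866^2 = 645.7 J

645.7 J


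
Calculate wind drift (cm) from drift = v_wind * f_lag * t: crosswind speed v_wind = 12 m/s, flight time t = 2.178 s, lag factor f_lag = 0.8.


drift = v_wind * lag * t = 12 * 0.8 * 2.178 = 20.9088 m ≈ 2091 cm

2091 cm


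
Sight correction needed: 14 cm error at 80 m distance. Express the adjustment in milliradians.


1 mrad subtends 1 cm per 10 m of range, so adj = error_cm / (dist_m / 10) = 14 / (80/10) = 1.75 mrad

1.75 mrad


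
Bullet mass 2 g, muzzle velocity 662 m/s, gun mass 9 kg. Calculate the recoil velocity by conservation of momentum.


v_recoil = m_p * v_p / m_gun = 0.002 * 662 / 9 = 0.1471 m/s

0.1471 m/s


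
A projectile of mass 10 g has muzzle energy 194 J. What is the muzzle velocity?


v = sqrt(2*E/m) = sqrt(2*194/0.01) = 197 m/s

197 m/s


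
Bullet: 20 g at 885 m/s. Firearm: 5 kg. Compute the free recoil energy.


v_r = m_p*v_p/m_gun = 0.02*885/5 = 3.54 m/s, E_r = 0.5*m_gun*v_r^2 = 0.5*5*3.54^2 = 31.33 J

31.33 J


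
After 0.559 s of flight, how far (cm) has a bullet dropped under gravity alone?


drop = 0.5*g*t^2 = 0.5*9.81*0.559^2 = 1.53272 m ≈ 153.3 cm

153.3 cm


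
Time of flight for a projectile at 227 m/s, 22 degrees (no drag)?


T = 2*v0*sin(theta)/g = 2*227*sin(22°)/9.81 = 17.34 s

17.34 s


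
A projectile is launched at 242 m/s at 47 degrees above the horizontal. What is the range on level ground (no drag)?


R = v0^2 * sin(2*theta) / g = 242^2 * sin(2*47°) / 9.81 = 5955 m

5955 m


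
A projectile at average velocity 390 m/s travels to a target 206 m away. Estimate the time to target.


t = d/v = 206/390 = 0.5282 s

0.5282 s


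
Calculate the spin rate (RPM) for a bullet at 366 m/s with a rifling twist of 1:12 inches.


twist_m = 12*0.0254 = 0.3048 m
spin = v/twist = 366/0.3048 = 1200.787 rev/s
RPM = spin*60 = 1200.787*60 ≈ 72047 RPM

72047 RPM


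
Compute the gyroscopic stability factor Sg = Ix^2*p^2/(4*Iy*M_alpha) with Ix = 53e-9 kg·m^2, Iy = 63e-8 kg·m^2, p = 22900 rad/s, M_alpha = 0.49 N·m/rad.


Sg = Ix^2 * p^2 / (4 * Iy * M_alpha) = (53e-9)^2 * 22900^2 / (4 * 63e-8 * 0.49) = 1.193

1.193


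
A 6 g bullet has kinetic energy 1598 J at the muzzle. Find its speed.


v = sqrt(2*E/m) = sqrt(2*1598/0.006) = 729.8 m/s

729.8 m/s


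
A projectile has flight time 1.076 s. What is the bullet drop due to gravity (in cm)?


drop = 0.5*g*t^2 = 0.5*9.81*1.076^2 = 5.67889 m ≈ 567.9 cm

567.9 cm


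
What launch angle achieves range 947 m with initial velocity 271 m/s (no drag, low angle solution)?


sin(2*theta) = R*g/v0^2 = 947*9.81/271^2 = 0.126497, theta = arcsin(0.126497)/2 = 3.634°

3.634 degrees


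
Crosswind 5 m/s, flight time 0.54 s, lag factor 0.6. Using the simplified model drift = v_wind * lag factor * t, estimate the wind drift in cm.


drift = v_wind * lag * t = 5 * 0.6 * 0.54 = 1.62 m ≈ 162 cm

162 cm


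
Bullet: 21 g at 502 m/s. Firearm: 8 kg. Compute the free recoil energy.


v_r = m_p*v_p/m_gun = 0.021*502/8 = 1.31775 m/s, E_r = 0.5*m_gun*v_r^2 = 0.5*8*1.31775^2 = 6.946 J

6.946 J


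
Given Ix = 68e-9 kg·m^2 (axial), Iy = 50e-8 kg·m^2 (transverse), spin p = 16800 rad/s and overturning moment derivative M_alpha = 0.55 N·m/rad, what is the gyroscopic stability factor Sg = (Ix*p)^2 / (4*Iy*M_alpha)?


Sg = Ix^2 * p^2 / (4 * Iy * M_alpha) = (68e-9)^2 * 16800^2 / (4 * 50e-8 * 0.55) = 1.186

1.186


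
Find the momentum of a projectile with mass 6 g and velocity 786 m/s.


p = m*v = 0.006*786 = 4.716 kg·m/s

4.716 kg·m/s


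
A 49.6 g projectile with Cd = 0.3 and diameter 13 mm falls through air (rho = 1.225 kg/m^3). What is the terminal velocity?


A = pi*(d/2)^2 = pi*(13/2000)^2 = 1.32732e-04 m^2
vt = sqrt(2mg/(Cd*rho*A)) = sqrt(2*0.0496*9.81/(0.3 * 1.225 * 1.32732e-04)) = 141.2 m/s

141.2 m/s


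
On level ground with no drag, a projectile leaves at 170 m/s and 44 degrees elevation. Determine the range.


R = v0^2 * sin(2*theta) / g = 170^2 * sin(2*44°) / 9.81 = 2944 m

2944 m


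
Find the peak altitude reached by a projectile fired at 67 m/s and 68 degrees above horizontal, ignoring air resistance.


H = (v0*sin(theta))^2 / (2g) = (67*sin(68°))^2 / (2*9.81) = 196.7 m

196.7 m


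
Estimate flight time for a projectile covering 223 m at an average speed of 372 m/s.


t = d/v = 223/372 = 0.5995 s

0.5995 s


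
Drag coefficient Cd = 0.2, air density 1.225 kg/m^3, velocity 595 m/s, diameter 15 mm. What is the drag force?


A = pi*(d/2)^2 = pi*(15/2000)^2 = 1.76715e-04 m^2
Fd = 0.5*Cd*rho*A*v^2 = 0.5*0.2*1.225*1.76715e-04*595^2 = 7.664 N

7.664 N


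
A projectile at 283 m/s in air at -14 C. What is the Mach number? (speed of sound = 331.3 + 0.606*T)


a = 331.3 + 0.606*(-14) = 322.816 m/s
M = v/a = 283/322.816 = 0.8767

0.8767


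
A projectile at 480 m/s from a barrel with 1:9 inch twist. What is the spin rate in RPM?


twist_m = 9*0.0254 = 0.2286 m
spin = v/twist = 480/0.2286 = 2099.738 rev/s
RPM = spin*60 = 2099.738*60 ≈ 125984 RPM

125984 RPM


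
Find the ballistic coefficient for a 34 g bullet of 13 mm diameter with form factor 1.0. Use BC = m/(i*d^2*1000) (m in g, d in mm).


BC = m/(i*d^2*1000) = 34/(1.0 * 13^2 * 1000) = 0.0002012

0.0002012


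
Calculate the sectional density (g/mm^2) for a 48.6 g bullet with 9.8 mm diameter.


SD = m/d^2 = 48.6/9.8^2 = 0.506 g/mm^2

0.506 g/mm^2


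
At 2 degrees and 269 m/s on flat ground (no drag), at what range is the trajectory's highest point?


R = v0^2*sin(2*theta)/g = 269^2*sin(2*2°)/9.81 = 514.541 m
apex_dist = R/2 = 514.541/2 = 257.3 m

257.3 m


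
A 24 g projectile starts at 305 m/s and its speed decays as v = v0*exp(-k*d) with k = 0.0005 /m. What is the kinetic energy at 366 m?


v = v0*exp(-k*d) = 305*exp(-0.0005*366) = 253.994 m/s
E = 0.5*m*v^2 = 0.5*0.024*253.994^2 = 774.2 J

774.2 J


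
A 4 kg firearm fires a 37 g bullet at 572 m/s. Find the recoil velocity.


v_recoil = m_p * v_p / m_gun = 0.037 * 572 / 4 = 5.291 m/s

5.291 m/s


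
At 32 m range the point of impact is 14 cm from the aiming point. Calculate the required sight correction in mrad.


1 mrad subtends 1 cm per 10 m of range, so adj = error_cm / (dist_m / 10) = 14 / (32/10) = 4.375 mrad

4.375 mrad


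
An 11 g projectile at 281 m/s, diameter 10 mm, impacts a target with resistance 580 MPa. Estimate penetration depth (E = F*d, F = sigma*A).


A = pi*(d/2)^2 = pi*(10/2)^2 = 78.5398 mm^2
E = 0.5*m*v^2 = 0.5*0.011*281^2 = 434.285 J
depth = E/(sigma*A) = 434.285 J / (580 MPa * 78.5398 mm^2) = 434.285/(580 * 78.5398) m = 0.00953361 m ≈ 9.534 mm

9.534 mm


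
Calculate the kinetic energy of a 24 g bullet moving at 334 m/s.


E = 0.5*m*v^2 = 0.5*0.024*334^2 = 1339 J

1339 J


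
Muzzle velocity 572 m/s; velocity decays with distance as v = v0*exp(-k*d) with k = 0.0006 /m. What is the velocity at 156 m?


v = v0*exp(-k*d) = 572*exp(-0.0006*156) = 520.9 m/s

520.9 m/s


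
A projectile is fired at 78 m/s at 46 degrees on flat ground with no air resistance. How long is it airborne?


T = 2*v0*sin(theta)/g = 2*78*sin(46°)/9.81 = 11.44 s

11.44 s


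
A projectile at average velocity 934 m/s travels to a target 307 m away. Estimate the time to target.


t = d/v = 307/934 = 0.3287 s

0.3287 s


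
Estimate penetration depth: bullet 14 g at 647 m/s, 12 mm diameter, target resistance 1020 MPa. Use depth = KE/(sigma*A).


A = pi*(d/2)^2 = pi*(12/2)^2 = 113.097 mm^2
E = 0.5*m*v^2 = 0.5*0.014*647^2 = 2930.26 J
depth = E/(sigma*A) = 2930.26 J / (1020 MPa * 113.097 mm^2) = 2930.26/(1020 * 113.097) m = 0.0254012 m ≈ 25.4 mm

25.4 mm


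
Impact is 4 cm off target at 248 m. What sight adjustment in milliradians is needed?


1 mrad subtends 1 cm per 10 m of range, so adj = error_cm / (dist_m / 10) = 4 / (248/10) = 0.1613 mrad

0.1613 mrad


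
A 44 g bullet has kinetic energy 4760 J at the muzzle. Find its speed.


v = sqrt(2*E/m) = sqrt(2*4760/0.044) = 465.1 m/s

465.1 m/s


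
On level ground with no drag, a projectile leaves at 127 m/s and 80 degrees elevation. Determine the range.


R = v0^2 * sin(2*theta) / g = 127^2 * sin(2*80°) / 9.81 = 562.3 m

562.3 m


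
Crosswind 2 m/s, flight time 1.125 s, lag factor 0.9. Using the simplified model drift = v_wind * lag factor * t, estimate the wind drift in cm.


drift = v_wind * lag * t = 2 * 0.9 * 1.125 = 2.025 m ≈ 202.5 cm

202.5 cm


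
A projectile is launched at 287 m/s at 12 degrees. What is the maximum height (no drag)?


H = (v0*sin(theta))^2 / (2g) = (287*sin(12°))^2 / (2*9.81) = 181.5 m

181.5 m


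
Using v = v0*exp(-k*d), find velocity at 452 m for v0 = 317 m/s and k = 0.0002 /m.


v = v0*exp(-k*d) = 317*exp(-0.0002*452) = 289.6 m/s

289.6 m/s


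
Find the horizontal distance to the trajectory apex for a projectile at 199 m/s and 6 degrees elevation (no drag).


R = v0^2*sin(2*theta)/g = 199^2*sin(2*6°)/9.81 = 839.298 m
apex_dist = R/2 = 839.298/2 = 419.6 m

419.6 m


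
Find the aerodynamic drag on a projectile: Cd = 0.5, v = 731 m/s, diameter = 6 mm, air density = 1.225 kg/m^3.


A = pi*(d/2)^2 = pi*(6/2000)^2 = 2.82743e-05 m^2
Fd = 0.5*Cd*rho*A*v^2 = 0.5*0.5*1.225*2.82743e-05*731^2 = 4.627 N

4.627 N


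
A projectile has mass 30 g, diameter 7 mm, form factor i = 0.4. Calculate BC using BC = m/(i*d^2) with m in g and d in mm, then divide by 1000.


BC = m/(i*d^2*1000) = 30/(0.4 * 7^2 * 1000) = 0.001531

0.001531


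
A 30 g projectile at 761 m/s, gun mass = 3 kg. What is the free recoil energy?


v_r = m_p*v_p/m_gun = 0.03*761/3 = 7.61 m/s, E_r = 0.5*m_gun*v_r^2 = 0.5*3*7.61^2 = 86.87 J

86.87 J


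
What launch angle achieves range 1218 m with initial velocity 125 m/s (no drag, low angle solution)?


sin(2*theta) = R*g/v0^2 = 1218*9.81/125^2 = 0.764709, theta = arcsin(0.764709)/2 = 24.94°

24.94 degrees


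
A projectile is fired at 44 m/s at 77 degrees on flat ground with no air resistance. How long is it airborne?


T = 2*v0*sin(theta)/g = 2*44*sin(77°)/9.81 = 8.741 s

8.741 s


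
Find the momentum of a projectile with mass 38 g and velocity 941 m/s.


p = m*v = 0.038*941 = 35.76 kg·m/s

35.76 kg·m/s


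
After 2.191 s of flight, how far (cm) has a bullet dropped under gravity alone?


drop = 0.5*g*t^2 = 0.5*9.81*2.191^2 = 23.5464 m ≈ 2355 cm

2355 cm


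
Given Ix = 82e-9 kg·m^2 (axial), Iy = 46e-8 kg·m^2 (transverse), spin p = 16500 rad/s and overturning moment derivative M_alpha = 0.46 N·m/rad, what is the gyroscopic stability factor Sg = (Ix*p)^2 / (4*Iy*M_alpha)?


Sg = Ix^2 * p^2 / (4 * Iy * M_alpha) = (82e-9)^2 * 16500^2 / (4 * 46e-8 * 0.46) = 2.163

2.163


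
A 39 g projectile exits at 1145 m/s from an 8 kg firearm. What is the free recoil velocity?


v_recoil = m_p * v_p / m_gun = 0.039 * 1145 / 8 = 5.582 m/s

5.582 m/s


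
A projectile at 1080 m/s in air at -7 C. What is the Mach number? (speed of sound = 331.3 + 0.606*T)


a = 331.3 + 0.606*(-7) = 327.058 m/s
M = v/a = 1080/327.058 = 3.302

3.302


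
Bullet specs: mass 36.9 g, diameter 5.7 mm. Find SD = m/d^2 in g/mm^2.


SD = m/d^2 = 36.9/5.7^2 = 1.136 g/mm^2

1.136 g/mm^2


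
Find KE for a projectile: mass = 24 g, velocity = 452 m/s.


E = 0.5*m*v^2 = 0.5*0.024*452^2 = 2452 J

2452 J


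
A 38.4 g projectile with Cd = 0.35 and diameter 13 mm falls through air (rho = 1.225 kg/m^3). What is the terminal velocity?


A = pi*(d/2)^2 = pi*(13/2000)^2 = 1.32732e-04 m^2
vt = sqrt(2mg/(Cd*rho*A)) = sqrt(2*0.0384*9.81/(0.35 * 1.225 * 1.32732e-04)) = 115.1 m/s

115.1 m/s


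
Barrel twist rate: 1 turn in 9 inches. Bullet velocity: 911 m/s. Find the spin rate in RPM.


twist_m = 9*0.0254 = 0.2286 m
spin = v/twist = 911/0.2286 = 3985.127 rev/s
RPM = spin*60 = 3985.127*60 ≈ 239108 RPM

239108 RPM


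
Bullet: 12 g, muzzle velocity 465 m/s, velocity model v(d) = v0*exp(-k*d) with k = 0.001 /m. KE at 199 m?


v = v0*exp(-k*d) = 465*exp(-0.001*199) = 381.091 m/s
E = 0.5*m*v^2 = 0.5*0.012*381.091^2 = 871.4 J

871.4 J


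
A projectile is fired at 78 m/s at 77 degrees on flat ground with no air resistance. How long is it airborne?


T = 2*v0*sin(theta)/g = 2*78*sin(77°)/9.81 = 15.49 s

15.49 s


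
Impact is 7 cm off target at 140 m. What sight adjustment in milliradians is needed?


1 mrad subtends 1 cm per 10 m of range, so adj = error_cm / (dist_m / 10) = 7 / (140/10) = 0.5 mrad

0.5 mrad


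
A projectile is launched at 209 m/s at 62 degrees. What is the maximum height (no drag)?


H = (v0*sin(theta))^2 / (2g) = (209*sin(62°))^2 / (2*9.81) = 1736 m

1736 m


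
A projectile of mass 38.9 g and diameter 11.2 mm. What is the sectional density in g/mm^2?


SD = m/d^2 = 38.9/11.2^2 = 0.3101 g/mm^2

0.3101 g/mm^2


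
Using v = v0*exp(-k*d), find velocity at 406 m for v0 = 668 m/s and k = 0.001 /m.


v = v0*exp(-k*d) = 668*exp(-0.001*406) = 445.1 m/s

445.1 m/s


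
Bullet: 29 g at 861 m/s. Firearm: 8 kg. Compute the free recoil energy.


v_r = m_p*v_p/m_gun = 0.029*861/8 = 3.12113 m/s, E_r = 0.5*m_gun*v_r^2 = 0.5*8*3.12113^2 = 38.97 J

38.97 J


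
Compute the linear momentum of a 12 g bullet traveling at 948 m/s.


p = m*v = 0.012*948 = 11.38 kg·m/s

11.38 kg·m/s


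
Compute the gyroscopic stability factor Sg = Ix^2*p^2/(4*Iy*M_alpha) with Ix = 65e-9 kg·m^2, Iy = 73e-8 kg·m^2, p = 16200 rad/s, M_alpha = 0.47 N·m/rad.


Sg = Ix^2 * p^2 / (4 * Iy * M_alpha) = (65e-9)^2 * 16200^2 / (4 * 73e-8 * 0.47) = 0.8079

0.8079


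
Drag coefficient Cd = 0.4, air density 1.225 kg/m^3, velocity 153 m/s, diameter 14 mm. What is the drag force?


A = pi*(d/2)^2 = pi*(14/2000)^2 = 1.53938e-04 m^2
Fd = 0.5*Cd*rho*A*v^2 = 0.5*0.4*1.225*1.53938e-04*153^2 = 0.8829 N

0.8829 N


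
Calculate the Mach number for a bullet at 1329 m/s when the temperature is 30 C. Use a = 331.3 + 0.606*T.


a = 331.3 + 0.606*(30) = 349.48 m/s
M = v/a = 1329/349.48 = 3.803

3.803


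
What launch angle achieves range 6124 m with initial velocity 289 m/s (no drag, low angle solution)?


sin(2*theta) = R*g/v0^2 = 6124*9.81/289^2 = 0.719297, theta = arcsin(0.719297)/2 = 23°

23 degrees


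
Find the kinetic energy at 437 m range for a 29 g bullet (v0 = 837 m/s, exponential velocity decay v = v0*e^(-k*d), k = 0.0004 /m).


v = v0*exp(-k*d) = 837*exp(-0.0004*437) = 702.766 m/s
E = 0.5*m*v^2 = 0.5*0.029*702.766^2 = 7161 J

7161 J


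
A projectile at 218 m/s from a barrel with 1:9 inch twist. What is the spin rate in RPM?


twist_m = 9*0.0254 = 0.2286 m
spin = v/twist = 218/0.2286 = 953.6308 rev/s
RPM = spin*60 = 953.6308*60 ≈ 57218 RPM

57218 RPM


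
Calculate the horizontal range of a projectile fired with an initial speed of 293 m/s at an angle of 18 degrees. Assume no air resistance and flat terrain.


R = v0^2 * sin(2*theta) / g = 293^2 * sin(2*18°) / 9.81 = 5144 m

5144 m


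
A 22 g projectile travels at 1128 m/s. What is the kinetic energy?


E = 0.5*m*v^2 = 0.5*0.022*1128^2 = 13996 J

13996 J


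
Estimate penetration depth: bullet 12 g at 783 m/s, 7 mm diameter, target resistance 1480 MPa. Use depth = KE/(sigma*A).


A = pi*(d/2)^2 = pi*(7/2)^2 = 38.4845 mm^2
E = 0.5*m*v^2 = 0.5*0.012*783^2 = 3678.53 J
depth = E/(sigma*A) = 3678.53 J / (1480 MPa * 38.4845 mm^2) = 3678.53/(1480 * 38.4845) m = 0.0645843 m ≈ 64.58 mm

64.58 mm


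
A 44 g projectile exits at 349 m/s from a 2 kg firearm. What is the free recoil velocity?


v_recoil = m_p * v_p / m_gun = 0.044 * 349 / 2 = 7.678 m/s

7.678 m/s


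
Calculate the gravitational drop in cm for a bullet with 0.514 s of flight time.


drop = 0.5*g*t^2 = 0.5*9.81*0.514^2 = 1.29588 m ≈ 129.6 cm

129.6 cm


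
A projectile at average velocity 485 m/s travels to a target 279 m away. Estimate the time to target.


t = d/v = 279/485 = 0.5753 s

0.5753 s


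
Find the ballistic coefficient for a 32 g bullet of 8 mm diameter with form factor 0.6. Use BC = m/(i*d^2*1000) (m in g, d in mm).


BC = m/(i*d^2*1000) = 32/(0.6 * 8^2 * 1000) = 0.0008333

0.0008333


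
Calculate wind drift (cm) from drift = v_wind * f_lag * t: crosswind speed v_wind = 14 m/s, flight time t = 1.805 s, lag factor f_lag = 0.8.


drift = v_wind * lag * t = 14 * 0.8 * 1.805 = 20.216 m ≈ 2022 cm

2022 cm


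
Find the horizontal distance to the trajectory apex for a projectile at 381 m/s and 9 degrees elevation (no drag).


R = v0^2*sin(2*theta)/g = 381^2*sin(2*9°)/9.81 = 4572.6 m
apex_dist = R/2 = 4572.6/2 = 2286 m

2286 m


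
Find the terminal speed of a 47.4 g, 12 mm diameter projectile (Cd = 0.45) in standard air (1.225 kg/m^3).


A = pi*(d/2)^2 = pi*(12/2000)^2 = 1.13097e-04 m^2
vt = sqrt(2mg/(Cd*rho*A)) = sqrt(2*0.0474*9.81/(0.45 * 1.225 * 1.13097e-04)) = 122.1 m/s

122.1 m/s


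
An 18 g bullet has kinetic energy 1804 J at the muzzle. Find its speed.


v = sqrt(2*E/m) = sqrt(2*1804/0.018) = 447.7 m/s

447.7 m/s


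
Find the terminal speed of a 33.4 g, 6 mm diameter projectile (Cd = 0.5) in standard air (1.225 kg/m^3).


A = pi*(d/2)^2 = pi*(6/2000)^2 = 2.82743e-05 m^2
vt = sqrt(2mg/(Cd*rho*A)) = sqrt(2*0.0334*9.81/(0.5 * 1.225 * 2.82743e-05)) = 194.5 m/s

194.5 m/s


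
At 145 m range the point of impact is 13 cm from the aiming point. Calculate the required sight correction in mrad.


1 mrad subtends 1 cm per 10 m of range, so adj = error_cm / (dist_m / 10) = 13 / (145/10) = 0.8966 mrad

0.8966 mrad


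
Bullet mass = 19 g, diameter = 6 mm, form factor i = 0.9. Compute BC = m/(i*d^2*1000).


BC = m/(i*d^2*1000) = 19/(0.9 * 6^2 * 1000) = 0.0005864

0.0005864


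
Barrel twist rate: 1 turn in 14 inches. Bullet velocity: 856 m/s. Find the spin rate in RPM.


twist_m = 14*0.0254 = 0.3556 m
spin = v/twist = 856/0.3556 = 2407.199 rev/s
RPM = spin*60 = 2407.199*60 ≈ 144432 RPM

144432 RPM


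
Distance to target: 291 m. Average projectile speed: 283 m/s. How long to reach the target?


t = d/v = 291/283 = 1.028 s

1.028 s


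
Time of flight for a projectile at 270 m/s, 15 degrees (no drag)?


T = 2*v0*sin(theta)/g = 2*270*sin(15°)/9.81 = 14.25 s

14.25 s


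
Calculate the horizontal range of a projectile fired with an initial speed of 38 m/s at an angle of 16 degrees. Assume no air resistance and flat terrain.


R = v0^2 * sin(2*theta) / g = 38^2 * sin(2*16°) / 9.81 = 78 m

78 m


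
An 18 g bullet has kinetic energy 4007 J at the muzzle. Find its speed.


v = sqrt(2*E/m) = sqrt(2*4007/0.018) = 667.2 m/s

667.2 m/s


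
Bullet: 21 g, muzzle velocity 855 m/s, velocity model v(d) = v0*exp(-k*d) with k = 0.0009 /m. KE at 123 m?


v = v0*exp(-k*d) = 855*exp(-0.0009*123) = 765.402 m/s
E = 0.5*m*v^2 = 0.5*0.021*765.402^2 = 6151 J

6151 J


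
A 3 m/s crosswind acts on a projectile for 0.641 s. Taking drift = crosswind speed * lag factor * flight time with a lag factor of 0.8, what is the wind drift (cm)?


drift = v_wind * lag * t = 3 * 0.8 * 0.641 = 1.5384 m ≈ 153.8 cm

153.8 cm


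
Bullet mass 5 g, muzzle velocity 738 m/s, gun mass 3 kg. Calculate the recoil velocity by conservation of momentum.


v_recoil = m_p * v_p / m_gun = 0.005 * 738 / 3 = 1.23 m/s

1.23 m/s


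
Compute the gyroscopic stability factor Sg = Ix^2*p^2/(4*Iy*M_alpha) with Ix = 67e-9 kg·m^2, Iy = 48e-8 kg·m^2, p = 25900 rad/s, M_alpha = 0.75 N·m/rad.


Sg = Ix^2 * p^2 / (4 * Iy * M_alpha) = (67e-9)^2 * 25900^2 / (4 * 48e-8 * 0.75) = 2.091

2.091


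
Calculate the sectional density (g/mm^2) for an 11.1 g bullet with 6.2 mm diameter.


SD = m/d^2 = 11.1/6.2^2 = 0.2888 g/mm^2

0.2888 g/mm^2


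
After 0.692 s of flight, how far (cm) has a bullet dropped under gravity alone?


drop = 0.5*g*t^2 = 0.5*9.81*0.692^2 = 2.34883 m ≈ 234.9 cm

234.9 cm


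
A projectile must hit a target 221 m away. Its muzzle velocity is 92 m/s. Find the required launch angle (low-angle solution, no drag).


sin(2*theta) = R*g/v0^2 = 221*9.81/92^2 = 0.256145, theta = arcsin(0.256145)/2 = 7.421°

7.421 degrees


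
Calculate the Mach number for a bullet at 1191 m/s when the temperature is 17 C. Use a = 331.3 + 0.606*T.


a = 331.3 + 0.606*(17) = 341.602 m/s
M = v/a = 1191/341.602 = 3.487

3.487


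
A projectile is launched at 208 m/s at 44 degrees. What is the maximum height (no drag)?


H = (v0*sin(theta))^2 / (2g) = (208*sin(44°))^2 / (2*9.81) = 1064 m

1064 m


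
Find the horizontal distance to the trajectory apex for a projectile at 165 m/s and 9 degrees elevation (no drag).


R = v0^2*sin(2*theta)/g = 165^2*sin(2*9°)/9.81 = 857.593 m
apex_dist = R/2 = 857.593/2 = 428.8 m

428.8 m


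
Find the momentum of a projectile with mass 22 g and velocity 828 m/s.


p = m*v = 0.022*828 = 18.22 kg·m/s

18.22 kg·m/s


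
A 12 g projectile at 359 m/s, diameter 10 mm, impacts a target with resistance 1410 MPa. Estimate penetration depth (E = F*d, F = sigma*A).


A = pi*(d/2)^2 = pi*(10/2)^2 = 78.5398 mm^2
E = 0.5*m*v^2 = 0.5*0.012*359^2 = 773.286 J
depth = E/(sigma*A) = 773.286 J / (1410 MPa * 78.5398 mm^2) = 773.286/(1410 * 78.5398) m = 0.00698282 m ≈ 6.983 mm

6.983 mm


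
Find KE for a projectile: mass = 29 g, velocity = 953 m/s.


E = 0.5*m*v^2 = 0.5*0.029*953^2 = 13169 J

13169 J


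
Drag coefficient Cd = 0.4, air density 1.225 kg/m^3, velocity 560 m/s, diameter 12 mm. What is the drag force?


A = pi*(d/2)^2 = pi*(12/2000)^2 = 1.13097e-04 m^2
Fd = 0.5*Cd*rho*A*v^2 = 0.5*0.4*1.225*1.13097e-04*560^2 = 8.689 N

8.689 N


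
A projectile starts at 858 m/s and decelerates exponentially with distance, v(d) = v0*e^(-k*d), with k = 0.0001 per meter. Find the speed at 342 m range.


v = v0*exp(-k*d) = 858*exp(-0.0001*342) = 829.2 m/s

829.2 m/s
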